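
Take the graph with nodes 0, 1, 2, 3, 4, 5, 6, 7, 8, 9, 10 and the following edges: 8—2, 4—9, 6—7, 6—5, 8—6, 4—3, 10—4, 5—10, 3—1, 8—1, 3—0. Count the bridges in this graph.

4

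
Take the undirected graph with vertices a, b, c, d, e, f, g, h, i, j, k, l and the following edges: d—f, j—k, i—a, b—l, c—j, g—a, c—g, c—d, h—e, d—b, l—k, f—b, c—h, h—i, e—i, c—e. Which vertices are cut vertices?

Removing c increases the component count from 1 to 2, so c is a cut vertex.
By contrast removing i leaves 1 component; it is not a cut vertex. No other vertex is a cut vertex either.

c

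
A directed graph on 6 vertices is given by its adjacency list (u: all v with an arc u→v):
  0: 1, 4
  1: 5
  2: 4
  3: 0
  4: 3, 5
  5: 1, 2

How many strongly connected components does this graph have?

{0, 1, 2, 3, 4, 5} are all mutually reachable — one SCC of size 6.
That gives 1 strongly connected component.

1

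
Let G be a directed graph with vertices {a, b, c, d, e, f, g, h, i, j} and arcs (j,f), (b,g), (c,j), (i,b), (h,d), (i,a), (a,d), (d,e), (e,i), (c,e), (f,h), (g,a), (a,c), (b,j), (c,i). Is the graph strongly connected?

From j we can reach every vertex (a, b, c, d, e, f, g, h, i, j), and every vertex can reach j (a, b, c, d, e, f, g, h, i, j). So the whole graph is one strongly connected component.

Yes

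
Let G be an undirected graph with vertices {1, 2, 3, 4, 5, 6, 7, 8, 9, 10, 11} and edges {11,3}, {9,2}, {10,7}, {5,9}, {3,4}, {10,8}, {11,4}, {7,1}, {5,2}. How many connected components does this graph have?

4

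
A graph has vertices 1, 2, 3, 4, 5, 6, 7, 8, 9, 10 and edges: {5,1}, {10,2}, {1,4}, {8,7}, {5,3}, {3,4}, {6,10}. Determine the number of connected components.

9 is isolated — a component by itself.
Starting from 7 we can reach 7, 8. That is one component of size 2.
Starting from 2 we can reach 2, 6, 10. That is one component of size 3.
Starting from 1 we can reach 1, 3, 4, 5. That is one component of size 4.
Total: 4 components.

4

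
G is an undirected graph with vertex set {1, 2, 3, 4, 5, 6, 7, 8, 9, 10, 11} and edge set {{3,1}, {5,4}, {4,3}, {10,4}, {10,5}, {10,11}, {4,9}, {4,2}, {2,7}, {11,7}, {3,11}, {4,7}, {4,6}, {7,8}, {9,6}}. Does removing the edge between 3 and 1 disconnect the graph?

Yes

Removing 3-1 leaves no path between 3 and 1: the component count goes from 1 to 2. So it is a bridge.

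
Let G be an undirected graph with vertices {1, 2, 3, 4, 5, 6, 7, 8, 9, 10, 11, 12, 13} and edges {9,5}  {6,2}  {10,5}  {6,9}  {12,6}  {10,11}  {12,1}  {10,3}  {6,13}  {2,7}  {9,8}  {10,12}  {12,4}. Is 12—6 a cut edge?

No

After removing 12—6, the path 12-10-5-9-6 still connects them, so the edge is not a bridge.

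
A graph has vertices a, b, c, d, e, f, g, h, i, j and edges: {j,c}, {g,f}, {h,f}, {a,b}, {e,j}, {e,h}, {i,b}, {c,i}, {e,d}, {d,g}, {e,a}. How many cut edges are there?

The edges on the cycle e-d-g-f-h-e are not bridges since each lies on that cycle.
Every edge lies on some cycle, so there are no bridges.

0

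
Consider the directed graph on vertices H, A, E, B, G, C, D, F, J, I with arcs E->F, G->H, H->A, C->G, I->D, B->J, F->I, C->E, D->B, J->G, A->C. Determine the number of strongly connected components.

1

{A, B, C, D, E, F, G, H, I, J} are all mutually reachable — one SCC of size 10.
That gives 1 strongly connected component.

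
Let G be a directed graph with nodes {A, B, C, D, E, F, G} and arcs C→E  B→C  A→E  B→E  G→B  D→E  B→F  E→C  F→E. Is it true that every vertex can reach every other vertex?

No

There is no directed path from F to B, so the graph is not strongly connected.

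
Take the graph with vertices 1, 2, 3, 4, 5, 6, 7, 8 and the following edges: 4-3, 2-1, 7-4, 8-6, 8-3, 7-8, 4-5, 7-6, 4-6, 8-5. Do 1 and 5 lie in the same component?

The component containing 1 is {1, 2}, and 5 is not in it.

No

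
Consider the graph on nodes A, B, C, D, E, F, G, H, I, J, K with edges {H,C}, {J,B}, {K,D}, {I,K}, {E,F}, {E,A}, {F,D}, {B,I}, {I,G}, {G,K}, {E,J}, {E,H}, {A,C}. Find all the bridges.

none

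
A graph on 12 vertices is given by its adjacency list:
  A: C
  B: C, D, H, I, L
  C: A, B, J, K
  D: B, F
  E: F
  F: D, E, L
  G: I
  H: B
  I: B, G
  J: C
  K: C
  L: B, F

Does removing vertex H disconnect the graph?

No

Deleting H leaves 1 component (was 1), so H is not a cut vertex.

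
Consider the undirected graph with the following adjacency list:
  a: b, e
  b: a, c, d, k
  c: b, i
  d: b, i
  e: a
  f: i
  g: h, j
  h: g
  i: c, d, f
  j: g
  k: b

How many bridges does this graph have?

The edges on the cycle b-c-i-d-b are not bridges since each lies on that cycle.
But removing g-h disconnects g from h; removing i-f disconnects i from f; removing j-g disconnects j from g; removing b-k disconnects b from k — these are bridges.
In total 6 edges are bridges.

6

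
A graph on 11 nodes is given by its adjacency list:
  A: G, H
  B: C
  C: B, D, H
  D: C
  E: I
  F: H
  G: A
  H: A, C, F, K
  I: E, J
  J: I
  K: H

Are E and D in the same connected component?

No

The component containing E is {E, I, J}, and D is not in it.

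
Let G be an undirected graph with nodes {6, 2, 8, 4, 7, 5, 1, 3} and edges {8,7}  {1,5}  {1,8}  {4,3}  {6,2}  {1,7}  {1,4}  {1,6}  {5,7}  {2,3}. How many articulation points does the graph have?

Removing 1 increases the component count from 1 to 2, so 1 is a cut vertex.
By contrast removing 2 leaves 1 component; it is not a cut vertex. No other vertex is a cut vertex either.

1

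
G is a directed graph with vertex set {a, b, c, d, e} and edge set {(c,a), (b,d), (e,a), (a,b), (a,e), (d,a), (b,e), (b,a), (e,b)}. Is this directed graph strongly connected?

There is no directed path from a to c, so the graph is not strongly connected.

No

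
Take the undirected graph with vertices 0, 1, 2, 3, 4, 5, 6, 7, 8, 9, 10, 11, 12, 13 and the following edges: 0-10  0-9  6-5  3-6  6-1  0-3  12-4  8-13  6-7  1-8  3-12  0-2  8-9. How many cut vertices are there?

Removing 0 increases the component count from 2 to 4, so 0 is a cut vertex.
Removing 3 increases the component count from 2 to 3, so 3 is a cut vertex.
Removing 6 increases the component count from 2 to 4, so 6 is a cut vertex.
Likewise 8, 12 are cut vertices.
By contrast removing 2 leaves 2 components; it is not a cut vertex. No other vertex is a cut vertex either.

5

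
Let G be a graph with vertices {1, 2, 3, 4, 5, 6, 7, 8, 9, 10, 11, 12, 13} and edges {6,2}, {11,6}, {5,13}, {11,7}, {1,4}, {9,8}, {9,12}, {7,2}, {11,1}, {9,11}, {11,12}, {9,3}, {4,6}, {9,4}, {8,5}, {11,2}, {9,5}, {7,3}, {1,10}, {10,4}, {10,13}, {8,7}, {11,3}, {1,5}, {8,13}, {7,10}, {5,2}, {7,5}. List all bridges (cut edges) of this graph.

none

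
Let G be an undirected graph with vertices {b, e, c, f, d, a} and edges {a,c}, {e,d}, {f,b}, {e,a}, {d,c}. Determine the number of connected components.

2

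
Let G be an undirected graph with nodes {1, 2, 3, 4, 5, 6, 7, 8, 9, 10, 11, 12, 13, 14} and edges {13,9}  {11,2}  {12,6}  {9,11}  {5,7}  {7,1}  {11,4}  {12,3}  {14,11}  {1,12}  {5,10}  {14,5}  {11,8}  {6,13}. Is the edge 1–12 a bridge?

No

After removing 1–12, the path 1-7-5-14-11-9-13-6-12 still connects them, so the edge is not a bridge.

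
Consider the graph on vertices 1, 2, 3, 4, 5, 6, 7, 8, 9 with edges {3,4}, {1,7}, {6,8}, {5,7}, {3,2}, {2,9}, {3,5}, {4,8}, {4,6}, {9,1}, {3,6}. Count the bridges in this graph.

The edges on the cycle 3-4-8-6-3 are not bridges since each lies on that cycle.
Every edge lies on some cycle, so there are no bridges.

0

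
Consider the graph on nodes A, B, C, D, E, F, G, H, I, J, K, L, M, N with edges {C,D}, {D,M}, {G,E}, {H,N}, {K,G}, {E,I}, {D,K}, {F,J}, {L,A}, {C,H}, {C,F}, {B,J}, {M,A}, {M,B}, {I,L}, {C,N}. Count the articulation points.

1

Removing C increases the component count from 1 to 2, so C is a cut vertex.
By contrast removing I leaves 1 component; it is not a cut vertex. No other vertex is a cut vertex either.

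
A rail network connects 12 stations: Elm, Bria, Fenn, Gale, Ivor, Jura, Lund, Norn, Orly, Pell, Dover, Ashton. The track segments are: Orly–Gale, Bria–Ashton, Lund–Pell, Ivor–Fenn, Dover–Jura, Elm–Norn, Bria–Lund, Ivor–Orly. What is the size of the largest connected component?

Starting from Elm we can reach Elm, Norn. That is one component of size 2.
Starting from Jura we can reach Jura, Dover. That is one component of size 2.
Starting from Bria we can reach Bria, Lund, Pell, Ashton. That is one component of size 4.
Starting from Fenn we can reach Fenn, Gale, Ivor, Orly. That is one component of size 4.
The largest has 4 vertices.

4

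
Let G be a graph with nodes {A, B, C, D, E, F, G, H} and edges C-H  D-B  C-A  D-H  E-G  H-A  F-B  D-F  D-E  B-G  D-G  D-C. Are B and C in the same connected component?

Yes

From B we can reach A, B, C, D, E, F, G, H, which includes C.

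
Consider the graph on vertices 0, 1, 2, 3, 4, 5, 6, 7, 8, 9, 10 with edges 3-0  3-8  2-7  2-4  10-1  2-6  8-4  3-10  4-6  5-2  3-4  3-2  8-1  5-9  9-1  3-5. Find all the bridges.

0-3, 2-7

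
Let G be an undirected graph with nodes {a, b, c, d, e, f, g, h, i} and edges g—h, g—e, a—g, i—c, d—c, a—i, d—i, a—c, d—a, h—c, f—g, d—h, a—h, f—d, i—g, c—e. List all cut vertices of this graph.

none

Removing d, for instance, still leaves 2 components. No single vertex removal increases the component count — the graph has no articulation points.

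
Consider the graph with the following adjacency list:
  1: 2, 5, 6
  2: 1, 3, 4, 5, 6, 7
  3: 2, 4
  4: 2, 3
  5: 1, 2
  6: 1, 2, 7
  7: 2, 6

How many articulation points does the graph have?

Removing 2 increases the component count from 1 to 2, so 2 is a cut vertex.
By contrast removing 1 leaves 1 component; it is not a cut vertex. No other vertex is a cut vertex either.

1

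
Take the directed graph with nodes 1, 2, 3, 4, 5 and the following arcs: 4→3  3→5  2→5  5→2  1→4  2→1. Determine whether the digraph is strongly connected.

Yes

From 5 we can reach every vertex (1, 2, 3, 4, 5), and every vertex can reach 5 (1, 2, 3, 4, 5). So the whole graph is one strongly connected component.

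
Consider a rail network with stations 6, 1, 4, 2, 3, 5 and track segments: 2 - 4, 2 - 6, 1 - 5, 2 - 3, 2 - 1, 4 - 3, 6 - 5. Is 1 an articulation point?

No

Deleting 1 leaves 1 component (was 1) (its neighbors 2, 5 remain connected to each other), so 1 is not a cut vertex.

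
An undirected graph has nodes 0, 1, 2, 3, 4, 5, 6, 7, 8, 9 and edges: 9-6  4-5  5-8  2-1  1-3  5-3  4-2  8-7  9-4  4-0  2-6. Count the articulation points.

3

Removing 4 increases the component count from 1 to 2, so 4 is a cut vertex.
Removing 5 increases the component count from 1 to 2, so 5 is a cut vertex.
Removing 8 increases the component count from 1 to 2, so 8 is a cut vertex.
By contrast removing 3 leaves 1 component; it is not a cut vertex. No other vertex is a cut vertex either.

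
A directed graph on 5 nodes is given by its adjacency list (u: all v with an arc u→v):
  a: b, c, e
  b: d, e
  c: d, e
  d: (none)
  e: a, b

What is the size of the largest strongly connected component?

4

{a, b, c, e} are all mutually reachable — one SCC of size 4.
{d} is an SCC by itself.
The largest has 4 vertices.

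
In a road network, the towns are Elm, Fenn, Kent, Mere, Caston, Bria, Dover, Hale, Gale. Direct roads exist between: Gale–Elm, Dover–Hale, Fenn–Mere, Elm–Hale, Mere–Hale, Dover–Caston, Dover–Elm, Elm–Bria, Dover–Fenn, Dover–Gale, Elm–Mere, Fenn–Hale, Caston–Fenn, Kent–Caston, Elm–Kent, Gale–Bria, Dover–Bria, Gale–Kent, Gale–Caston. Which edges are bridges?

none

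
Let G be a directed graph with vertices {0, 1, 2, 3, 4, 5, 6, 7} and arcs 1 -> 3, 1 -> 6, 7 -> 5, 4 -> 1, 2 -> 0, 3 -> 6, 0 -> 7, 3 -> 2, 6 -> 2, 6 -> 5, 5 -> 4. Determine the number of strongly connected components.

{0, 1, 2, 3, 4, 5, 6, 7} are all mutually reachable — one SCC of size 8.
That gives 1 strongly connected component.

1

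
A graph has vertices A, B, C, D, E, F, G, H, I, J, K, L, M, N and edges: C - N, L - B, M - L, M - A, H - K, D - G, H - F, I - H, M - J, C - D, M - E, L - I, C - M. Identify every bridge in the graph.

removing M - C disconnects M from C; removing G - D disconnects G from D; removing F - H disconnects F from H; removing K - H disconnects K from H — these are bridges.
In total 13 edges are bridges.

A-M, B-L, C-D, C-M, C-N, D-G, E-M, F-H, H-I, H-K, I-L, J-M, L-M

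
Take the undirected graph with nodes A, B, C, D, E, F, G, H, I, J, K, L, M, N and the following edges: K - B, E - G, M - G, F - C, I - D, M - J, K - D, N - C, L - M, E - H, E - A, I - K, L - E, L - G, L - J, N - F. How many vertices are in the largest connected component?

7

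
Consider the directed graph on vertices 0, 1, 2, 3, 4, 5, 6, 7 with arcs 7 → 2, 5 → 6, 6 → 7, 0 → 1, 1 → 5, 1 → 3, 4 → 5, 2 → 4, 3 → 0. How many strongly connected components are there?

2

{2, 4, 5, 6, 7} are all mutually reachable — one SCC of size 5.
{0, 1, 3} are all mutually reachable — one SCC of size 3.
That gives 2 strongly connected components.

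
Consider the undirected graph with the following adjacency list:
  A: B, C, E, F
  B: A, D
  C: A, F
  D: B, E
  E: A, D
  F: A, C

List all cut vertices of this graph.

A

Removing A increases the component count from 1 to 2, so A is a cut vertex.
By contrast removing C leaves 1 component; it is not a cut vertex. No other vertex is a cut vertex either.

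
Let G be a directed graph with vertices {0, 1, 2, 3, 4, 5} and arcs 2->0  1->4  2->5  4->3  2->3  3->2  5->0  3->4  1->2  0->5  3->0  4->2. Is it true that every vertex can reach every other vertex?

There is no directed path from 5 to 2, so the graph is not strongly connected.

No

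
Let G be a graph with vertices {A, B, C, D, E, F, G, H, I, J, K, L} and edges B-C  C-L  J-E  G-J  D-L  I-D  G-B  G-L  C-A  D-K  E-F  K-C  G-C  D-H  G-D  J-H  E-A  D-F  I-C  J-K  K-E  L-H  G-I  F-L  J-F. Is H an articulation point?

No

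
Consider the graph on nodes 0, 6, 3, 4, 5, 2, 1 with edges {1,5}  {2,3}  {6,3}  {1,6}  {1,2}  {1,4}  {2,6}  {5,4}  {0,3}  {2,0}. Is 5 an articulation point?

Deleting 5 leaves 1 component (was 1) (its neighbors 1, 4 remain connected to each other), so 5 is not a cut vertex.

No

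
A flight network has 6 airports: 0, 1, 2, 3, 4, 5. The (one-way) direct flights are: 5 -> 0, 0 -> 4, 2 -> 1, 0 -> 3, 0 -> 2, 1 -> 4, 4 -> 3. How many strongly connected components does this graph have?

6

{3} is an SCC by itself.
{4} is an SCC by itself.
{1} is an SCC by itself.
{0} is an SCC by itself.
{5} is an SCC by itself.
(and 1 more singleton SCC)
That gives 6 strongly connected components.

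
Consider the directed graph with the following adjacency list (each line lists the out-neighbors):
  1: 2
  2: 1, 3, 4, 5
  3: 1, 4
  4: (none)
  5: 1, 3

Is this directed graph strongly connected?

No

There is no directed path from 4 to 2, so the graph is not strongly connected.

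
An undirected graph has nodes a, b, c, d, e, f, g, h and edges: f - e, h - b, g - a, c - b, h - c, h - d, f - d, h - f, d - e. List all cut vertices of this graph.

h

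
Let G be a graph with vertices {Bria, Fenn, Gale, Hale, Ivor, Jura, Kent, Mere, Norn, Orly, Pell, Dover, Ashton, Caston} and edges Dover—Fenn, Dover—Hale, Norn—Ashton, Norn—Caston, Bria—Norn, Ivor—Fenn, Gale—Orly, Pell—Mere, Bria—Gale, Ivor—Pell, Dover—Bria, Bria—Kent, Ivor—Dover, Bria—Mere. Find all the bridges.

The edges on the cycle Ivor-Dover-Bria-Mere-Pell-Ivor are not bridges since each lies on that cycle.
But removing Kent—Bria disconnects Kent from Bria; removing Orly—Gale disconnects Orly from Gale; removing Dover—Hale disconnects Dover from Hale; removing Norn—Caston disconnects Norn from Caston — these are bridges.
In total 7 edges are bridges.

Ashton-Norn, Bria-Gale, Bria-Kent, Bria-Norn, Caston-Norn, Dover-Hale, Gale-Orly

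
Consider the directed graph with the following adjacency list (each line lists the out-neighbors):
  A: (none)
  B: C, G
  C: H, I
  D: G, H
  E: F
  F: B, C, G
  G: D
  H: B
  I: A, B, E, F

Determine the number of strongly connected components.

2

{B, C, D, E, F, G, H, I} are all mutually reachable — one SCC of size 8.
{A} is an SCC by itself.
That gives 2 strongly connected components.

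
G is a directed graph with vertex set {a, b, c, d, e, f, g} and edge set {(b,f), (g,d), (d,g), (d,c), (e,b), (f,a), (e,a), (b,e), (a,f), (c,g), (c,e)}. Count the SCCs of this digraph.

3

{c, d, g} are all mutually reachable — one SCC of size 3.
{a, f} are all mutually reachable — one SCC of size 2.
{b, e} are all mutually reachable — one SCC of size 2.
That gives 3 strongly connected components.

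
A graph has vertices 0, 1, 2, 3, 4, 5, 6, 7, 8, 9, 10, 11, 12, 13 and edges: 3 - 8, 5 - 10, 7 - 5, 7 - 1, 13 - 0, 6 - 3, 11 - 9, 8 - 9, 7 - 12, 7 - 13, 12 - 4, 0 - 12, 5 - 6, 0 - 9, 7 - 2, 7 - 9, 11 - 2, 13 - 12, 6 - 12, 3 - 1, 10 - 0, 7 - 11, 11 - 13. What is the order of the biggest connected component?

14

Starting from 0 we can reach 0, 1, 2, 3, 4, 5, 6, 7, 8, 9, 10, 11, 12, 13. That is one component of size 14.
The largest has 14 vertices.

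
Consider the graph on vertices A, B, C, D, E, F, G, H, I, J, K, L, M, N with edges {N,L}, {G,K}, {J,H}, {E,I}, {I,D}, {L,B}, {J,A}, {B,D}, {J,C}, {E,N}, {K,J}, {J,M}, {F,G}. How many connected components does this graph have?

2

Starting from B we can reach B, D, E, I, L, N. That is one component of size 6.
Starting from A we can reach A, C, F, G, H, J, K, M. That is one component of size 8.
Total: 2 components.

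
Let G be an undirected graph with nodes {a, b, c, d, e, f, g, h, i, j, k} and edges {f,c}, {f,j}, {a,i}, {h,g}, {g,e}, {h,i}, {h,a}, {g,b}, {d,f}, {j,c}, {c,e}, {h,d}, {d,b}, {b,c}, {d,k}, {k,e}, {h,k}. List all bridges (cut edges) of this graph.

The edges on the cycle h-a-i-h are not bridges since each lies on that cycle.
Every edge lies on some cycle, so there are no bridges.

none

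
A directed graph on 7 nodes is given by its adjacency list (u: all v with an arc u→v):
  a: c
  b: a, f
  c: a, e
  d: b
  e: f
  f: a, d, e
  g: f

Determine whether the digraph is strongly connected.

No

There is no directed path from b to g, so the graph is not strongly connected.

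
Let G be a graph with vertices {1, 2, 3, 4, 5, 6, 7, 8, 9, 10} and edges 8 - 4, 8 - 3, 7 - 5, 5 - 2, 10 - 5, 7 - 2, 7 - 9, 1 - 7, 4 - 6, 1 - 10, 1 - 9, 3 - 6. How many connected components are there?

Starting from 3 we can reach 3, 4, 6, 8. That is one component of size 4.
Starting from 1 we can reach 1, 2, 5, 7, 9, 10. That is one component of size 6.
Total: 2 components.

2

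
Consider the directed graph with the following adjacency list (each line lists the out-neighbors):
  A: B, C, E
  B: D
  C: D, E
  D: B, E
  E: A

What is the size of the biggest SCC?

{A, B, C, D, E} are all mutually reachable — one SCC of size 5.
The largest has 5 vertices.

5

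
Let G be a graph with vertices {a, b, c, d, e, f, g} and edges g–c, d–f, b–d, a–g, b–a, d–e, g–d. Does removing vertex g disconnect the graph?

Deleting g raises the number of components from 1 to 2, so g is a cut vertex.

Yes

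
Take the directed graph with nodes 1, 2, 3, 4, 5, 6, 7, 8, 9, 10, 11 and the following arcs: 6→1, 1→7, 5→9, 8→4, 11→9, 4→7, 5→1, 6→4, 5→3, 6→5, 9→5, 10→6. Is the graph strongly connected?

No

There is no directed path from 8 to 1, so the graph is not strongly connected.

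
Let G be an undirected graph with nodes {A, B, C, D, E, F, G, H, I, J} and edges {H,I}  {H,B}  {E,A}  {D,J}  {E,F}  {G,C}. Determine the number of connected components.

4

Starting from D we can reach D, J. That is one component of size 2.
Starting from C we can reach C, G. That is one component of size 2.
Starting from A we can reach A, E, F. That is one component of size 3.
Starting from B we can reach B, H, I. That is one component of size 3.
Total: 4 components.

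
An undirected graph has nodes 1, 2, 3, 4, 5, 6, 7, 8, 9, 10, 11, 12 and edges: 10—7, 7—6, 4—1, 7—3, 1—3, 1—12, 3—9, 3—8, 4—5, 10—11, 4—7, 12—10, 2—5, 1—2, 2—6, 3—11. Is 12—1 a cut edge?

No

After removing 12—1, the path 12-10-11-3-1 still connects them, so the edge is not a bridge.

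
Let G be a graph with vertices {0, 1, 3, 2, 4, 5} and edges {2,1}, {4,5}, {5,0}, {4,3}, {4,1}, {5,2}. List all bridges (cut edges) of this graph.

0-5, 3-4

The edges on the cycle 4-5-2-1-4 are not bridges since each lies on that cycle.
But removing 5 - 0 disconnects 5 from 0; removing 4 - 3 disconnects 4 from 3 — these are bridges.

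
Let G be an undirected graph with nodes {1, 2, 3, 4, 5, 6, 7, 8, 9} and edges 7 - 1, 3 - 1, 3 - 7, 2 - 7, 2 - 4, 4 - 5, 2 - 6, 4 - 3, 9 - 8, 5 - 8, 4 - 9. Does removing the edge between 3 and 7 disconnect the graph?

No

After removing 3 - 7, the path 3-1-7 still connects them, so the edge is not a bridge.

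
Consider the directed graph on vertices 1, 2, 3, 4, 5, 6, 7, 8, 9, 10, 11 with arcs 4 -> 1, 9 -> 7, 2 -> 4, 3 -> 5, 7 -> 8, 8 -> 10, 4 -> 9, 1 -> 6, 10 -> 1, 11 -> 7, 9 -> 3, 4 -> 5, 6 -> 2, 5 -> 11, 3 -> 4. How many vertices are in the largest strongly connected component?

11

{1, 2, 3, 4, 5, 6, 7, 8, 9, 10, 11} are all mutually reachable — one SCC of size 11.
The largest has 11 vertices.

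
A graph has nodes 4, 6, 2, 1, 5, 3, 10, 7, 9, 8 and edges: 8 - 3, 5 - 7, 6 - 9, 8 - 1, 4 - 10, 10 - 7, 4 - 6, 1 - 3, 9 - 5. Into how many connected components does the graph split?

3

2 is isolated — a component by itself.
Starting from 1 we can reach 1, 3, 8. That is one component of size 3.
Starting from 4 we can reach 4, 5, 6, 7, 9, 10. That is one component of size 6.
Total: 3 components.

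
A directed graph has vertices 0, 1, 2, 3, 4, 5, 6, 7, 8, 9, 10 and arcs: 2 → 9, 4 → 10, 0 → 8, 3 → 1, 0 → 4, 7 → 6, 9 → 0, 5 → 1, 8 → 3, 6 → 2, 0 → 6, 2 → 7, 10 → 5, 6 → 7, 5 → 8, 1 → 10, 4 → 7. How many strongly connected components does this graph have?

2

{0, 2, 4, 6, 7, 9} are all mutually reachable — one SCC of size 6.
{1, 3, 5, 8, 10} are all mutually reachable — one SCC of size 5.
That gives 2 strongly connected components.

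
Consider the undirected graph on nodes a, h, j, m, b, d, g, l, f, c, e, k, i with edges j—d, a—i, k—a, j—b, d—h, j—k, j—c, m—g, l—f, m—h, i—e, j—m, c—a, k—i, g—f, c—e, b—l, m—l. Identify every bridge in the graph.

The edges on the cycle j-d-h-m-j are not bridges since each lies on that cycle.
Every edge lies on some cycle, so there are no bridges.

none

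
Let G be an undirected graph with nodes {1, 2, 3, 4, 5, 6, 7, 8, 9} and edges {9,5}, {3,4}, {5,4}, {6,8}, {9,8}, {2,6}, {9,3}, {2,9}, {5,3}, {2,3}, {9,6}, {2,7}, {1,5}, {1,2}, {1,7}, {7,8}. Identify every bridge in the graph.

The edges on the cycle 1-2-9-5-1 are not bridges since each lies on that cycle.
Every edge lies on some cycle, so there are no bridges.

none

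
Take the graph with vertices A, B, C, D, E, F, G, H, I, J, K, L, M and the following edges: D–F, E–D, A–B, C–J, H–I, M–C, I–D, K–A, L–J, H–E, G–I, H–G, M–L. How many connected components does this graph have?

Starting from A we can reach A, B, K. That is one component of size 3.
Starting from C we can reach C, J, L, M. That is one component of size 4.
Starting from D we can reach D, E, F, G, H, I. That is one component of size 6.
Total: 3 components.

3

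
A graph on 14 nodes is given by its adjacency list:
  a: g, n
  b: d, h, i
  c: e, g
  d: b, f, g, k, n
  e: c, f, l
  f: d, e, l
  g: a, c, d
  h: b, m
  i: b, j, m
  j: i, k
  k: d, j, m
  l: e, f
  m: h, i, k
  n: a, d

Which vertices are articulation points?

d

Removing d increases the component count from 1 to 2, so d is a cut vertex.
By contrast removing e leaves 1 component; it is not a cut vertex. No other vertex is a cut vertex either.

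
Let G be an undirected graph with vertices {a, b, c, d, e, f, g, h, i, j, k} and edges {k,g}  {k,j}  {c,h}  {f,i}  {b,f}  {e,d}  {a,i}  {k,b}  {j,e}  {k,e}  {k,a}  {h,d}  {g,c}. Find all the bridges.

The edges on the cycle k-b-f-i-a-k are not bridges since each lies on that cycle.
Every edge lies on some cycle, so there are no bridges.

none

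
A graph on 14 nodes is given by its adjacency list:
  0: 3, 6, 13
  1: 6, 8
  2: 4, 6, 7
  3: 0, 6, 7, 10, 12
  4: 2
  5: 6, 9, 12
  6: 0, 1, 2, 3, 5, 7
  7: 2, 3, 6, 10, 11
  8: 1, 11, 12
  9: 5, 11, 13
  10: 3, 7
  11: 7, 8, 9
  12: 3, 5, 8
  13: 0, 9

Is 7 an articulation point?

No

Deleting 7 leaves 1 component (was 1) (its neighbors 2, 3, 6, 10, 11 remain connected to each other), so 7 is not a cut vertex.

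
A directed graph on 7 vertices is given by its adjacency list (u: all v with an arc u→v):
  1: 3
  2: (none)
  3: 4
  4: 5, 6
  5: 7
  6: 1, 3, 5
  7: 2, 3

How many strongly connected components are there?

2

{1, 3, 4, 5, 6, 7} are all mutually reachable — one SCC of size 6.
{2} is an SCC by itself.
That gives 2 strongly connected components.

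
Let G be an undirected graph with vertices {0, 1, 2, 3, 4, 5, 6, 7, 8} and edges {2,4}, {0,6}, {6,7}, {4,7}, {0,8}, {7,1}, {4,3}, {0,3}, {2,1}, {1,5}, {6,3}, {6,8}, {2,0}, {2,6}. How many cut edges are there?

The edges on the cycle 2-4-7-6-0-2 are not bridges since each lies on that cycle.
But removing 5 - 1 disconnects 5 from 1 — this is a bridge.

1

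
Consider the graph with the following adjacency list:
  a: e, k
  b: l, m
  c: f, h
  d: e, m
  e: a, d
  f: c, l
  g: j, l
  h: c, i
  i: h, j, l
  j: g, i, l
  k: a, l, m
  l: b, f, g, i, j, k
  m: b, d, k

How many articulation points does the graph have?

Removing l increases the component count from 1 to 2, so l is a cut vertex.
By contrast removing k leaves 1 component; it is not a cut vertex. No other vertex is a cut vertex either.

1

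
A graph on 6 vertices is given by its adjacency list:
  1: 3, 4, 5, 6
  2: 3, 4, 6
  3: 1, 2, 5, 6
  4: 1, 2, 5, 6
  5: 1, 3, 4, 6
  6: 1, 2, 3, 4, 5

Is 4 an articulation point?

No

Deleting 4 leaves 1 component (was 1) (its neighbors 1, 2, 5, 6 remain connected to each other), so 4 is not a cut vertex.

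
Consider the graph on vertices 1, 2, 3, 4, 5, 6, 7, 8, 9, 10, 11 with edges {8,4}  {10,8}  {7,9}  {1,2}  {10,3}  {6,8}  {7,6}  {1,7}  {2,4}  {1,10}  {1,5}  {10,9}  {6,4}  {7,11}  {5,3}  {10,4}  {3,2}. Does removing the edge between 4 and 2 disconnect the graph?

No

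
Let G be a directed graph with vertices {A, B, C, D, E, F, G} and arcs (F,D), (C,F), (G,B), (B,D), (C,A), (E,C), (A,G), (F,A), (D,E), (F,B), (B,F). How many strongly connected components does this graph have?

1

{A, B, C, D, E, F, G} are all mutually reachable — one SCC of size 7.
That gives 1 strongly connected component.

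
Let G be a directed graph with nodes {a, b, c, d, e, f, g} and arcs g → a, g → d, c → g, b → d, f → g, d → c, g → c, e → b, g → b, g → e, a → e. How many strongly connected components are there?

{a, b, c, d, e, g} are all mutually reachable — one SCC of size 6.
{f} is an SCC by itself.
That gives 2 strongly connected components.

2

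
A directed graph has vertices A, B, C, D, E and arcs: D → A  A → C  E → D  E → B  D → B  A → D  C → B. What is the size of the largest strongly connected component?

{A, D} are all mutually reachable — one SCC of size 2.
{E} is an SCC by itself.
{B} is an SCC by itself.
{C} is an SCC by itself.
The largest has 2 vertices.

2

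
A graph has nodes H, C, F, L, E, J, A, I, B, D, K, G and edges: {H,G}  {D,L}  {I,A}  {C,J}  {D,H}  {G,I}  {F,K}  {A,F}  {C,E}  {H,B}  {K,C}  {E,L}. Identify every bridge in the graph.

B-H, C-J

The edges on the cycle D-H-G-I-A-F-K-C-E-L-D are not bridges since each lies on that cycle.
But removing H - B disconnects H from B; removing J - C disconnects J from C — these are bridges.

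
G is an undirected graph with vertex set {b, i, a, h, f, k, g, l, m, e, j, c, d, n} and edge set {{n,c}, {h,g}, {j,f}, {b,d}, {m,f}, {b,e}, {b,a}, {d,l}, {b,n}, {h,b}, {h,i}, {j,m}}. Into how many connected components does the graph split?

3

k is isolated — a component by itself.
Starting from f we can reach f, j, m. That is one component of size 3.
Starting from a we can reach a, b, c, d, e, g, h, i, l, n. That is one component of size 10.
Total: 3 components.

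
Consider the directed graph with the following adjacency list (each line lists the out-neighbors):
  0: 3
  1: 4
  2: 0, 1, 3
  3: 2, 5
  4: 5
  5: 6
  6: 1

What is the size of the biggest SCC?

4

{1, 4, 5, 6} are all mutually reachable — one SCC of size 4.
{0, 2, 3} are all mutually reachable — one SCC of size 3.
The largest has 4 vertices.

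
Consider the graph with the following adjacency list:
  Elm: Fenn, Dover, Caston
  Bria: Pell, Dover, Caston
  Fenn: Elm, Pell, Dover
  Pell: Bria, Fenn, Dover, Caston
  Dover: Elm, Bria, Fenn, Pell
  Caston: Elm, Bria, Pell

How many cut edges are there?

The edges on the cycle Caston-Elm-Dover-Fenn-Pell-Bria-Caston are not bridges since each lies on that cycle.
Every edge lies on some cycle, so there are no bridges.

0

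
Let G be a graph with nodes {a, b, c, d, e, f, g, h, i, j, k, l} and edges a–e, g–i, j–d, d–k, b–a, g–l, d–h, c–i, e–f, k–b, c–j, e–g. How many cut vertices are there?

3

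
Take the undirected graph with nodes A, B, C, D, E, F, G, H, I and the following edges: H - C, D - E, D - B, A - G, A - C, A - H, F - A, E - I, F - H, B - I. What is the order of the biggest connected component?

Starting from B we can reach B, D, E, I. That is one component of size 4.
Starting from A we can reach A, C, F, G, H. That is one component of size 5.
The largest has 5 vertices.

5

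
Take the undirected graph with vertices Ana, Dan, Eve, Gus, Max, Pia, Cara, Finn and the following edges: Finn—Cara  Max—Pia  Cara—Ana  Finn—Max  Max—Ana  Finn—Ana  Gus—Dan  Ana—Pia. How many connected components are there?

Eve is isolated — a component by itself.
Starting from Dan we can reach Dan, Gus. That is one component of size 2.
Starting from Ana we can reach Ana, Max, Pia, Cara, Finn. That is one component of size 5.
Total: 3 components.

3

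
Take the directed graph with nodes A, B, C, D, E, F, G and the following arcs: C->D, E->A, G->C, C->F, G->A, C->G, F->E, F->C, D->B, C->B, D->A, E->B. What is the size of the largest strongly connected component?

{C, F, G} are all mutually reachable — one SCC of size 3.
{A} is an SCC by itself.
{E} is an SCC by itself.
{B} is an SCC by itself.
{D} is an SCC by itself.
The largest has 3 vertices.

3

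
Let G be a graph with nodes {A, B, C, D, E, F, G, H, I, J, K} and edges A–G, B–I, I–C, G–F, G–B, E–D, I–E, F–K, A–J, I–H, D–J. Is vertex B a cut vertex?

No

Deleting B leaves 1 component (was 1) (its neighbors G, I remain connected to each other), so B is not a cut vertex.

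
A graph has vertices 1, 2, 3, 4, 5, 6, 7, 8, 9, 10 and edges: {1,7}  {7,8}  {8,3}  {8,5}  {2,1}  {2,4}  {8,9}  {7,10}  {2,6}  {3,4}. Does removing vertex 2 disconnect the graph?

Yes

Deleting 2 raises the number of components from 1 to 2, so 2 is a cut vertex.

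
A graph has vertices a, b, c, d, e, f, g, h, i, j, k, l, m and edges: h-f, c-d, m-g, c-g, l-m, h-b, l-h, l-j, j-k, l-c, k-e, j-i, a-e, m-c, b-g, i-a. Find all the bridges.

c-d, f-h, j-l

The edges on the cycle j-k-e-a-i-j are not bridges since each lies on that cycle.
But removing h-f disconnects h from f; removing j-l disconnects j from l; removing d-c disconnects d from c — these are bridges.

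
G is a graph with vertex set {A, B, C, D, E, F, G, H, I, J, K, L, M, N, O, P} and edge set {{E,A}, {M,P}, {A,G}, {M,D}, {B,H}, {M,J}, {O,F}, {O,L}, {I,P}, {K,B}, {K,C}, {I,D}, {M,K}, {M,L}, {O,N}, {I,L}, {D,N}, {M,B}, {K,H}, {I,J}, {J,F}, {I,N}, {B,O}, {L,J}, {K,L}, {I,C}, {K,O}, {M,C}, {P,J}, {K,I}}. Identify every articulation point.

Removing A increases the component count from 2 to 3, so A is a cut vertex.
By contrast removing L leaves 2 components; it is not a cut vertex. No other vertex is a cut vertex either.

A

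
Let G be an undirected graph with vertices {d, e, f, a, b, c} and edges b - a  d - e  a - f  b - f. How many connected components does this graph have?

3

c is isolated — a component by itself.
Starting from d we can reach d, e. That is one component of size 2.
Starting from a we can reach a, b, f. That is one component of size 3.
Total: 3 components.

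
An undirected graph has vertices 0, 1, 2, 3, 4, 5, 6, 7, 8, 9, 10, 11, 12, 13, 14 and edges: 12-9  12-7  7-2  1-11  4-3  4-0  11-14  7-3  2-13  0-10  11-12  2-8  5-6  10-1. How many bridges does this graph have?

The edges on the cycle 4-0-10-1-11-12-7-3-4 are not bridges since each lies on that cycle.
But removing 14-11 disconnects 14 from 11; removing 9-12 disconnects 9 from 12; removing 2-13 disconnects 2 from 13; removing 5-6 disconnects 5 from 6 — these are bridges.
In total 6 edges are bridges.

6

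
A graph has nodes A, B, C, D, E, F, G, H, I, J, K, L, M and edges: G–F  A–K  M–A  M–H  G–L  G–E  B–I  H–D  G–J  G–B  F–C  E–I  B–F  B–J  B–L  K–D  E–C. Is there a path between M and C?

No

The component containing M is {A, D, H, K, M}, and C is not in it.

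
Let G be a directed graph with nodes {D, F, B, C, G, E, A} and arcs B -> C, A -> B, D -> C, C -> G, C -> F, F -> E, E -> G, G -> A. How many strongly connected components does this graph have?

2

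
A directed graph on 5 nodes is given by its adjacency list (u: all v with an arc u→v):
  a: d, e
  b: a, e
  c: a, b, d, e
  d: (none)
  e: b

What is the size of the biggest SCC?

3

{a, b, e} are all mutually reachable — one SCC of size 3.
{d} is an SCC by itself.
{c} is an SCC by itself.
The largest has 3 vertices.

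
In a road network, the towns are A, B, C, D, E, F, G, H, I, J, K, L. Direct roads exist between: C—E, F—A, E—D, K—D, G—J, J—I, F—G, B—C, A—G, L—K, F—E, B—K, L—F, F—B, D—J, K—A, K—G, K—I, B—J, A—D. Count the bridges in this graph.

0

The edges on the cycle B-K-A-D-E-C-B are not bridges since each lies on that cycle.
Every edge lies on some cycle, so there are no bridges.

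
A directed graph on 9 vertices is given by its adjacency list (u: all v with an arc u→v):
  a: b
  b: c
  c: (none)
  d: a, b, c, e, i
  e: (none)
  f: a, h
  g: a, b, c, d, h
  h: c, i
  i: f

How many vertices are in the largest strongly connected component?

{f, h, i} are all mutually reachable — one SCC of size 3.
{c} is an SCC by itself.
{b} is an SCC by itself.
{d} is an SCC by itself.
{a} is an SCC by itself.
(and 2 more singleton SCCs)
The largest has 3 vertices.

3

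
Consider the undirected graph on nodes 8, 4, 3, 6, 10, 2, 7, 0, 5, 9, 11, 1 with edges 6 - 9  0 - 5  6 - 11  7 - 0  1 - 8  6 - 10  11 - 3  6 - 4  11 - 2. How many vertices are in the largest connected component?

Starting from 1 we can reach 1, 8. That is one component of size 2.
Starting from 0 we can reach 0, 5, 7. That is one component of size 3.
Starting from 2 we can reach 2, 3, 4, 6, 9, 10, 11. That is one component of size 7.
The largest has 7 vertices.

7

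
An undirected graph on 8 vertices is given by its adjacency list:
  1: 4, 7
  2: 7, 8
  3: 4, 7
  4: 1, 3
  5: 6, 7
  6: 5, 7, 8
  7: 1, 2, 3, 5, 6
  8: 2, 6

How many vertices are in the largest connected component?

8

Starting from 1 we can reach 1, 2, 3, 4, 5, 6, 7, 8. That is one component of size 8.
The largest has 8 vertices.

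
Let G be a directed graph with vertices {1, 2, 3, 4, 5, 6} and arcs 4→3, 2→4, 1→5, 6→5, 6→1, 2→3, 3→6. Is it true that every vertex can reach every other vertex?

No

There is no directed path from 5 to 4, so the graph is not strongly connected.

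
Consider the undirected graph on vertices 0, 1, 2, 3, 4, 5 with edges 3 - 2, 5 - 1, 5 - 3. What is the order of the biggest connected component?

0 is isolated — a component by itself.
4 is isolated — a component by itself.
Starting from 1 we can reach 1, 2, 3, 5. That is one component of size 4.
The largest has 4 vertices.

4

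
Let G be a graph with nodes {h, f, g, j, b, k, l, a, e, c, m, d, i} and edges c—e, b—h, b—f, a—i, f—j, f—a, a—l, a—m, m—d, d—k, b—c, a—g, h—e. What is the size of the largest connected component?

13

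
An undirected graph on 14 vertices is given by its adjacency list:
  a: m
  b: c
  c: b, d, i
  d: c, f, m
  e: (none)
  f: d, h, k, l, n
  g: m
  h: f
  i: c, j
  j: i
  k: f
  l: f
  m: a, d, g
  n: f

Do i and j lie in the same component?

From i we can reach a, b, c, d, f, g, h, i, j, k, l, m, n, which includes j.

Yes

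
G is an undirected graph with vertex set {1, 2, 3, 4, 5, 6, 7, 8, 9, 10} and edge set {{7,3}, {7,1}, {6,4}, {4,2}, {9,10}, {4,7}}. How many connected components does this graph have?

8 is isolated — a component by itself.
5 is isolated — a component by itself.
Starting from 9 we can reach 9, 10. That is one component of size 2.
Starting from 1 we can reach 1, 2, 3, 4, 6, 7. That is one component of size 6.
Total: 4 components.

4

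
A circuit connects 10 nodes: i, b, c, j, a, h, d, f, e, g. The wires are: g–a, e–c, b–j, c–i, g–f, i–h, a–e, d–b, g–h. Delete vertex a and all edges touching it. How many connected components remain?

With a gone, the remaining components are: {b, d, j}; {c, e, f, g, h, i}.
That is 2 components.

2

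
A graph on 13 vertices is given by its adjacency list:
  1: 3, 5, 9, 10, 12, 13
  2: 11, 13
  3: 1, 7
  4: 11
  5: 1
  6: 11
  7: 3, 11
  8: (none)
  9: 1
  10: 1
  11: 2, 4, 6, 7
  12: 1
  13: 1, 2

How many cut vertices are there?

Removing 1 increases the component count from 2 to 6, so 1 is a cut vertex.
Removing 11 increases the component count from 2 to 4, so 11 is a cut vertex.
By contrast removing 12 leaves 2 components; it is not a cut vertex. No other vertex is a cut vertex either.

2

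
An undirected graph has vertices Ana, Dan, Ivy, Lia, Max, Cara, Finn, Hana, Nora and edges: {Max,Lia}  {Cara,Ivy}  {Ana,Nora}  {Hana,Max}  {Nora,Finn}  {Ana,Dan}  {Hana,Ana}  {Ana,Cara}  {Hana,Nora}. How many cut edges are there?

6

The edges on the cycle Hana-Ana-Nora-Hana are not bridges since each lies on that cycle.
But removing Dan - Ana disconnects Dan from Ana; removing Lia - Max disconnects Lia from Max; removing Cara - Ana disconnects Cara from Ana; removing Finn - Nora disconnects Finn from Nora — these are bridges.
In total 6 edges are bridges.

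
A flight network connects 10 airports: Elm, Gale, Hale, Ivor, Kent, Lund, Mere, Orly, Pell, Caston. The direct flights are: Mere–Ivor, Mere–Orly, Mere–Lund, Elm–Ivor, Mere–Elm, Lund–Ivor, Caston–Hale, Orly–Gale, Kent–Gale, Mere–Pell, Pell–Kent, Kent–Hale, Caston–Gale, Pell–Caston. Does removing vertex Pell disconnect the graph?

No

Deleting Pell leaves 1 component (was 1) (its neighbors Kent, Mere, Caston remain connected to each other), so Pell is not a cut vertex.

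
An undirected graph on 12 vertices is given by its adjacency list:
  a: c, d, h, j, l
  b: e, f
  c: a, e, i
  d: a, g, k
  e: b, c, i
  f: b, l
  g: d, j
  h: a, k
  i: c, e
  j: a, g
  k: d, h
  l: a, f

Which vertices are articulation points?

a

Removing a increases the component count from 1 to 2, so a is a cut vertex.
By contrast removing h leaves 1 component; it is not a cut vertex. No other vertex is a cut vertex either.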